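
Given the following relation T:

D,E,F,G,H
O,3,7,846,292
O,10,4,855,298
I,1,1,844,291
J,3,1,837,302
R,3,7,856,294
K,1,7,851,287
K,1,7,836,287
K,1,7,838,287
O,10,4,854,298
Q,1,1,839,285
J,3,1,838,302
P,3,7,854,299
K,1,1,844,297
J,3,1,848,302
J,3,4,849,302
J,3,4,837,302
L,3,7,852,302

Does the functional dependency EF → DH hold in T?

No

(E=3, F=7): 4 rows → {D,H} takes values {(O, 292), (R, 294), (P, 299), (L, 302)} — violation
(E=10, F=4): 2 rows → {D,H} = (O, 298), (O, 298) ✓
(E=1, F=1): 3 rows → {D,H} takes values {(I, 291), (Q, 285), (K, 297)} — violation
(E=3, F=1): 3 rows → {D,H} = (J, 302), (J, 302), (J, 302) ✓
(E=1, F=7): 3 rows → {D,H} = (K, 287), (K, 287), (K, 287) ✓
(E=3, F=4): 2 rows → {D,H} = (J, 302), (J, 302) ✓
Two rows agree on EF but differ on DH, so EF → DH does not hold.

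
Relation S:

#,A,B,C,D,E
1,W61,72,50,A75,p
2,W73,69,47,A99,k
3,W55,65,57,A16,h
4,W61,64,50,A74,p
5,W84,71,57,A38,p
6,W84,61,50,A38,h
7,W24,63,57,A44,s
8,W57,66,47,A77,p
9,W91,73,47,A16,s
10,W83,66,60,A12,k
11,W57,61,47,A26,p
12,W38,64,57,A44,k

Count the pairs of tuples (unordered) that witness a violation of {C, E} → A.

0

(C=50, E=p): all 2 rows agree on A — 0 pairs.
(C=47, E=p): all 2 rows agree on A — 0 pairs.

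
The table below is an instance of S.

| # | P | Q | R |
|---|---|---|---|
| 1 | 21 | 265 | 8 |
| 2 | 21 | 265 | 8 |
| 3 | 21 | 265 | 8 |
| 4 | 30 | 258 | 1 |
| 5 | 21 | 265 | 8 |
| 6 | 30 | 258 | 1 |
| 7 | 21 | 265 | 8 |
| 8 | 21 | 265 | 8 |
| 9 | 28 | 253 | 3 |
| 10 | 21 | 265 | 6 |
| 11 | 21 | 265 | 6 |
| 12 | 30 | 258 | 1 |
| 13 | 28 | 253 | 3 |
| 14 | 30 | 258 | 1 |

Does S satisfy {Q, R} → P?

(Q=265, R=8): rows 1, 2, 3, 5, 7, 8 → P = 21, 21, 21, 21, 21, 21 ✓
(Q=258, R=1): rows 4, 6, 12, 14 → P = 30, 30, 30, 30 ✓
(Q=253, R=3): rows 9, 13 → P = 28, 28 ✓
(Q=265, R=6): rows 10, 11 → P = 21, 21 ✓
Every {Q, R} value is associated with a single P value, so {Q, R} → P holds.

Yes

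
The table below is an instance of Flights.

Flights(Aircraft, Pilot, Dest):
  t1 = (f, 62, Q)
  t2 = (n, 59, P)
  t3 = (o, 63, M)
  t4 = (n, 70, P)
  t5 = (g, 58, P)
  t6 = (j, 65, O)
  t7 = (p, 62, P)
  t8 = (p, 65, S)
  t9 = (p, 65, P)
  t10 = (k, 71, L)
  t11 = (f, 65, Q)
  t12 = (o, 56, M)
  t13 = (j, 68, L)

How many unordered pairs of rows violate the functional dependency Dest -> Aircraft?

9

Dest=Q: all 2 rows agree on Aircraft — 0 pairs.
Dest=P: violating pairs (2,5), (2,7), (2,9), (4,5), (4,7), (4,9), (5,7), (5,9) — 8 pairs.
Dest=M: all 2 rows agree on Aircraft — 0 pairs.
Dest=L: violating pairs (10,13) — 1 pair.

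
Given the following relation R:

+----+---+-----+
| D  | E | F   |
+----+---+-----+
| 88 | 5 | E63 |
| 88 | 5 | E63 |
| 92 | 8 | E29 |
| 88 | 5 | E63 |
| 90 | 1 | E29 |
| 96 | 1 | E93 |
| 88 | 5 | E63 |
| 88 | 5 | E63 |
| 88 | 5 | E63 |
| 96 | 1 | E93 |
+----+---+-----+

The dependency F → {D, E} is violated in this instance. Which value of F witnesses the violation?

E29

F=E63: 6 rows → {D,E} = (88, 5), (88, 5), (88, 5), (88, 5), (88, 5), (88, 5) ✓
F=E29: 2 rows → {D,E} takes values {(92, 8), (90, 1)} — violation
F=E93: 2 rows → {D,E} = (96, 1), (96, 1) ✓
The only F value with inconsistent RHS is F=E29.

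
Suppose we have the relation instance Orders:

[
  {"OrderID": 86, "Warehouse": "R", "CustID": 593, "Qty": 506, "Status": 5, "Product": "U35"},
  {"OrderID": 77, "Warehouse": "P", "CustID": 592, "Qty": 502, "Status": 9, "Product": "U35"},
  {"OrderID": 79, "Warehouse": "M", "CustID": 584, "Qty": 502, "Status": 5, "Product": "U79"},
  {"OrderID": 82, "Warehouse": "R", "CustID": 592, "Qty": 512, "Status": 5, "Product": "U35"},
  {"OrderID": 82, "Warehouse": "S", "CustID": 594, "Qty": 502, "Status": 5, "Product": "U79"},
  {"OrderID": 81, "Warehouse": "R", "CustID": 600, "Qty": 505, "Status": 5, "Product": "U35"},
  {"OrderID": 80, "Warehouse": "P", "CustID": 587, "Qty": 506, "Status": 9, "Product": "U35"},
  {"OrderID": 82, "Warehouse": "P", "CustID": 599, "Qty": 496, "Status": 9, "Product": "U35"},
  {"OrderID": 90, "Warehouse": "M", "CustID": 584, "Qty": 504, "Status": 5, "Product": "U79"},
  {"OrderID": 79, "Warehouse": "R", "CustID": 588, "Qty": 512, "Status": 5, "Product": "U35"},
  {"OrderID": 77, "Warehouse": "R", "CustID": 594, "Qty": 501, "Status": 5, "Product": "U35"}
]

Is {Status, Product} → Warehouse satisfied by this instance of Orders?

No

(Status=5, Product=U35): 5 rows → Warehouse = R, R, R, R, R ✓
(Status=9, Product=U35): 3 rows → Warehouse = P, P, P ✓
(Status=5, Product=U79): 3 rows → Warehouse takes values {M, S} — violation
Two rows agree on {Status, Product} but differ on Warehouse, so {Status, Product} → Warehouse does not hold.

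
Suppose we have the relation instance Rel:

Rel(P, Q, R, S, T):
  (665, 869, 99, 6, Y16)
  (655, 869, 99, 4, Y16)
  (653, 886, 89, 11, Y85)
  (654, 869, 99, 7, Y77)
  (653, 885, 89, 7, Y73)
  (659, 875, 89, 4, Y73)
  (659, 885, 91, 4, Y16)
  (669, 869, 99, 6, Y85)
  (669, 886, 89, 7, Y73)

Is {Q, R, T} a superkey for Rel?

No

Two distinct rows share (Q=869, R=99, T=Y16), so {Q, R, T} does not determine every attribute — not a superkey.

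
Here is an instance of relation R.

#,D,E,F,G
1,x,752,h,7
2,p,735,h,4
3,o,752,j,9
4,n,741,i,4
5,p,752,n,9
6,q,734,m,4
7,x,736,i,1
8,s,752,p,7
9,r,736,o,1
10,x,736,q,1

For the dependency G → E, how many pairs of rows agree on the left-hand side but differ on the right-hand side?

G=7: all 2 rows agree on E — 0 pairs.
G=4: violating pairs (2,4), (2,6), (4,6) — 3 pairs.
G=9: all 2 rows agree on E — 0 pairs.
G=1: all 3 rows agree on E — 0 pairs.

3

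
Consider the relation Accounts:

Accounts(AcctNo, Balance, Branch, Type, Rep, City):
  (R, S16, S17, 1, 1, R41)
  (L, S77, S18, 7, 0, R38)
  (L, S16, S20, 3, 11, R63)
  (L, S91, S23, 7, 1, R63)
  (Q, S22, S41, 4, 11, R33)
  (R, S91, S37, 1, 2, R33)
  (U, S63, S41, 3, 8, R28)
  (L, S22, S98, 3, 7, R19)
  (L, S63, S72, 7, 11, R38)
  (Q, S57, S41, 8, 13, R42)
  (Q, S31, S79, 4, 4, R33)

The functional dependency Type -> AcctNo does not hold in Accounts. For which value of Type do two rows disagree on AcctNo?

Type=1: 2 rows → AcctNo = R, R ✓
Type=7: 3 rows → AcctNo = L, L, L ✓
Type=3: 3 rows → AcctNo takes values {L, U} — violation
Type=4: 2 rows → AcctNo = Q, Q ✓
Type=8: 1 row → AcctNo = Q ✓
The only Type value with inconsistent AcctNo is Type=3.

3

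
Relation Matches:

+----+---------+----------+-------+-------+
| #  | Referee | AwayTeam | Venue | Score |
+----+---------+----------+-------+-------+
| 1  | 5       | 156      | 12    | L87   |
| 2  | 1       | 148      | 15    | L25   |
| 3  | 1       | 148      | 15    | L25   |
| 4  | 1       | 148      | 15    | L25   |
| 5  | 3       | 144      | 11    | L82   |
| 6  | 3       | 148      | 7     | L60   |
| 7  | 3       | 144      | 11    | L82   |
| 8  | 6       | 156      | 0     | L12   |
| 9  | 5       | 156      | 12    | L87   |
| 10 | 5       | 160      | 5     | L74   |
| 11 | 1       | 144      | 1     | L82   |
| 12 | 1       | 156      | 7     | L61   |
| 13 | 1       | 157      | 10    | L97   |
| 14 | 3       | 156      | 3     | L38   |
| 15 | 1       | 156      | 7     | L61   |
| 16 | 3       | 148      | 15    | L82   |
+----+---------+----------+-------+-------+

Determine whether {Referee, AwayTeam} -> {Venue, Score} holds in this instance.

(Referee=5, AwayTeam=156): rows 1, 9 → {Venue,Score} = (12, L87), (12, L87) ✓
(Referee=1, AwayTeam=148): rows 2, 3, 4 → {Venue,Score} = (15, L25), (15, L25), (15, L25) ✓
(Referee=3, AwayTeam=144): rows 5, 7 → {Venue,Score} = (11, L82), (11, L82) ✓
(Referee=3, AwayTeam=148): rows 6, 16 → {Venue,Score} takes values {(7, L60), (15, L82)} — violation
(Referee=6, AwayTeam=156): row 8 → {Venue,Score} = (0, L12) ✓
(Referee=5, AwayTeam=160): row 10 → {Venue,Score} = (5, L74) ✓
(Referee=1, AwayTeam=144): row 11 → {Venue,Score} = (1, L82) ✓
(Referee=1, AwayTeam=156): rows 12, 15 → {Venue,Score} = (7, L61), (7, L61) ✓
(Referee=1, AwayTeam=157): row 13 → {Venue,Score} = (10, L97) ✓
(Referee=3, AwayTeam=156): row 14 → {Venue,Score} = (3, L38) ✓
Two rows agree on {Referee, AwayTeam} but differ on {Venue, Score}, so {Referee, AwayTeam} -> {Venue, Score} does not hold.

No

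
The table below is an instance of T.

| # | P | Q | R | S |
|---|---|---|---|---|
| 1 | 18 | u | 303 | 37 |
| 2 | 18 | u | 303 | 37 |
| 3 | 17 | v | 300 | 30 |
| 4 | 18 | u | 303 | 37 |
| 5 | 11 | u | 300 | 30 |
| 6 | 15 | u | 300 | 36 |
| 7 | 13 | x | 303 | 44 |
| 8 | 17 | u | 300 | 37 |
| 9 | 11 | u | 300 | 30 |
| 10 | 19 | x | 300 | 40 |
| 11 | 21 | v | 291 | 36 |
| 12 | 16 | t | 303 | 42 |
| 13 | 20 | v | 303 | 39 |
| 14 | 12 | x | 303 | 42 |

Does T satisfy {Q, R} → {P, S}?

No

(Q=u, R=303): rows 1, 2, 4 → {P,S} = (18, 37), (18, 37), (18, 37) ✓
(Q=v, R=300): row 3 → {P,S} = (17, 30) ✓
(Q=u, R=300): rows 5, 6, 8, 9 → {P,S} takes values {(11, 30), (15, 36), (17, 37)} — violation
(Q=x, R=303): rows 7, 14 → {P,S} takes values {(13, 44), (12, 42)} — violation
(Q=x, R=300): row 10 → {P,S} = (19, 40) ✓
(Q=v, R=291): row 11 → {P,S} = (21, 36) ✓
(Q=t, R=303): row 12 → {P,S} = (16, 42) ✓
(Q=v, R=303): row 13 → {P,S} = (20, 39) ✓
Two rows agree on {Q, R} but differ on {P, S}, so {Q, R} → {P, S} does not hold.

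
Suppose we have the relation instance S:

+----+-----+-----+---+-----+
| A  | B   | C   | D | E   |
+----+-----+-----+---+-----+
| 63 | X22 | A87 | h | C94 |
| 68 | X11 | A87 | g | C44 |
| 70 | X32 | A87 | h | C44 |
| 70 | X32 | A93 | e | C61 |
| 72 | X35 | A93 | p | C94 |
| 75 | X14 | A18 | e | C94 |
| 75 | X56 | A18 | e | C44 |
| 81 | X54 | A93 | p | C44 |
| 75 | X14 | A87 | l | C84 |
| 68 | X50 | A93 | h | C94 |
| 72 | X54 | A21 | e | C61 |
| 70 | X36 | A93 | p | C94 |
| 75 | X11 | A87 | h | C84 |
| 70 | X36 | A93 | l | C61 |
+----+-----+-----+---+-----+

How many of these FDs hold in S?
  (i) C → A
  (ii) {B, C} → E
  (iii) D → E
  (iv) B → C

0

(i) C → A: C=A87: 5 rows → A takes values {63, 68, 70, 75} — violation; C=A93: 6 rows → A takes values {70, 72, 81, 68} — violation — fails.
(ii) {B, C} → E: (B=X11, C=A87): 2 rows → E takes values {C44, C84} — violation; (B=X36, C=A93): 2 rows → E takes values {C94, C61} — violation — fails.
(iii) D → E: D=h: 4 rows → E takes values {C94, C44, C84} — violation; D=e: 4 rows → E takes values {C61, C94, C44} — violation; D=p: 3 rows → E takes values {C94, C44} — violation; D=l: 2 rows → E takes values {C84, C61} — violation — fails.
(iv) B → C: B=X32: 2 rows → C takes values {A87, A93} — violation; B=X14: 2 rows → C takes values {A18, A87} — violation; B=X54: 2 rows → C takes values {A93, A21} — violation — fails.
None of the 4 dependencies hold.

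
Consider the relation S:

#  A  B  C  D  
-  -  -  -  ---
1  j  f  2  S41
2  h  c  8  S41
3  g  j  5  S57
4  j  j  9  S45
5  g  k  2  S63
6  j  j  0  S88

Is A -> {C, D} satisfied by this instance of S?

No

A=j: rows 1, 4, 6 → {C,D} takes values {(2, S41), (9, S45), (0, S88)} — violation
A=h: row 2 → {C,D} = (8, S41) ✓
A=g: rows 3, 5 → {C,D} takes values {(5, S57), (2, S63)} — violation
Two rows agree on A but differ on {C, D}, so A -> {C, D} does not hold.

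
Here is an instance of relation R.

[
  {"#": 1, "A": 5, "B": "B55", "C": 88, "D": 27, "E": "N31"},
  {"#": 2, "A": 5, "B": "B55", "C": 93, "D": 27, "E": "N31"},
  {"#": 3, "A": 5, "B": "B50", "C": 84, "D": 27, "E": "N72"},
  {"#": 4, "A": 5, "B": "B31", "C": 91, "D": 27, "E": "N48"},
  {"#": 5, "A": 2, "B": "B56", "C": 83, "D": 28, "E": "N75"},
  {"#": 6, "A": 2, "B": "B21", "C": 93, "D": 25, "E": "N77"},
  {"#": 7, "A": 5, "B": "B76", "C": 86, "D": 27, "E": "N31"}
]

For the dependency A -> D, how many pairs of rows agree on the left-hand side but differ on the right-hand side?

1

A=5: all 5 rows agree on D — 0 pairs.
A=2: violating pairs (5,6) — 1 pair.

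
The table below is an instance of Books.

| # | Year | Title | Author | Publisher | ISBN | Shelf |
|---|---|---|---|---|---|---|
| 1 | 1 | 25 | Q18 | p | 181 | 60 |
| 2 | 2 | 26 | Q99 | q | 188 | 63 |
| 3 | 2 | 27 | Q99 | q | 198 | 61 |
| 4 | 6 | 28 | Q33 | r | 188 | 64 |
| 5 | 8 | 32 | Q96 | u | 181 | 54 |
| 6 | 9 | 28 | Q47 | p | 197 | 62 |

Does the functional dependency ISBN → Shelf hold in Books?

ISBN=181: rows 1, 5 → Shelf takes values {60, 54} — violation
ISBN=188: rows 2, 4 → Shelf takes values {63, 64} — violation
ISBN=198: row 3 → Shelf = 61 ✓
ISBN=197: row 6 → Shelf = 62 ✓
Two rows agree on ISBN but differ on Shelf, so ISBN → Shelf does not hold.

No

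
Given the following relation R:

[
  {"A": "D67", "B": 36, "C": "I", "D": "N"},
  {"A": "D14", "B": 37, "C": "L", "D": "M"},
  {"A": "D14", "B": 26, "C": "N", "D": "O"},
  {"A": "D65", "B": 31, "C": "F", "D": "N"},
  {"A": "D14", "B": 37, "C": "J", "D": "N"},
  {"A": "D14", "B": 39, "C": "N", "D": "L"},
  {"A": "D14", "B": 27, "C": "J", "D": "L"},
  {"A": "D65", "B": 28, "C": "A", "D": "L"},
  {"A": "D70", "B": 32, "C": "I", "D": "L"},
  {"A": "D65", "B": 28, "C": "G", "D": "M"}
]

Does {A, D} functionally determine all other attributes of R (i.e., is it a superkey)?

No

Two distinct rows share (A=D14, D=L), so {A, D} does not determine every attribute — not a superkey.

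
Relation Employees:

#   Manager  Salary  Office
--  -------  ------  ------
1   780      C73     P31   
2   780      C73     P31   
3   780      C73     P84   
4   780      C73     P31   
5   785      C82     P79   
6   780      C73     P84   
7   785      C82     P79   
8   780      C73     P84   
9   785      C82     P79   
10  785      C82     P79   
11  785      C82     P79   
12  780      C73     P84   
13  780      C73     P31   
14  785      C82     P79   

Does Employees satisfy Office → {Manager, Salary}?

Office=P31: rows 1, 2, 4, 13 → {Manager,Salary} = (780, C73), (780, C73), (780, C73), (780, C73) ✓
Office=P84: rows 3, 6, 8, 12 → {Manager,Salary} = (780, C73), (780, C73), (780, C73), (780, C73) ✓
Office=P79: rows 5, 7, 9, 10, 11, 14 → {Manager,Salary} = (785, C82), (785, C82), (785, C82), (785, C82), (785, C82), (785, C82) ✓
Every Office value is associated with a single {Manager, Salary} value, so Office → {Manager, Salary} holds.

Yes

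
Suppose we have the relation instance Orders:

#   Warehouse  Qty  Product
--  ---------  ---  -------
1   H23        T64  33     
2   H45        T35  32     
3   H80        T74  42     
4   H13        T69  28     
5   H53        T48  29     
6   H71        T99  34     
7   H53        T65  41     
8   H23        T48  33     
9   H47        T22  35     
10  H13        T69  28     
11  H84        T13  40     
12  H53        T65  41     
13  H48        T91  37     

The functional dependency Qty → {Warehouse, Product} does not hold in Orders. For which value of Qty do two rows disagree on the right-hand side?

T48

Qty=T64: row 1 → {Warehouse,Product} = (H23, 33) ✓
Qty=T35: row 2 → {Warehouse,Product} = (H45, 32) ✓
Qty=T74: row 3 → {Warehouse,Product} = (H80, 42) ✓
Qty=T69: rows 4, 10 → {Warehouse,Product} = (H13, 28), (H13, 28) ✓
Qty=T48: rows 5, 8 → {Warehouse,Product} takes values {(H53, 29), (H23, 33)} — violation
Qty=T99: row 6 → {Warehouse,Product} = (H71, 34) ✓
Qty=T65: rows 7, 12 → {Warehouse,Product} = (H53, 41), (H53, 41) ✓
Qty=T22: row 9 → {Warehouse,Product} = (H47, 35) ✓
Qty=T13: row 11 → {Warehouse,Product} = (H84, 40) ✓
Qty=T91: row 13 → {Warehouse,Product} = (H48, 37) ✓
The only Qty value with inconsistent RHS is Qty=T48.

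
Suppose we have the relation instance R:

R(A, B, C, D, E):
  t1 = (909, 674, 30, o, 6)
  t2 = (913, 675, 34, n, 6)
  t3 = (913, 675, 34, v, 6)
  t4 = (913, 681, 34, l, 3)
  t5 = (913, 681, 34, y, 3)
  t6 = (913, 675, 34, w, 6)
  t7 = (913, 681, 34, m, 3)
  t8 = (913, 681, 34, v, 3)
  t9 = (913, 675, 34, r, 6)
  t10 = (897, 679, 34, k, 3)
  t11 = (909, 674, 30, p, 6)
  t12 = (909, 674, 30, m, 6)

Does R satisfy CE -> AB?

(C=30, E=6): rows 1, 11, 12 → {A,B} = (909, 674), (909, 674), (909, 674) ✓
(C=34, E=6): rows 2, 3, 6, 9 → {A,B} = (913, 675), (913, 675), (913, 675), (913, 675) ✓
(C=34, E=3): rows 4, 5, 7, 8, 10 → {A,B} takes values {(913, 681), (897, 679)} — violation
Two rows agree on CE but differ on AB, so CE -> AB does not hold.

No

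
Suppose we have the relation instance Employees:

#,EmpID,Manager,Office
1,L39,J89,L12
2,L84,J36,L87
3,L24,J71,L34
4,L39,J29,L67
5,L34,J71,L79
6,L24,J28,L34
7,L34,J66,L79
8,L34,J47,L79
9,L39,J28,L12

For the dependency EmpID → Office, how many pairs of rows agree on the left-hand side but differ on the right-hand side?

EmpID=L39: violating pairs (1,4), (4,9) — 2 pairs.
EmpID=L24: all 2 rows agree on Office — 0 pairs.
EmpID=L34: all 3 rows agree on Office — 0 pairs.

2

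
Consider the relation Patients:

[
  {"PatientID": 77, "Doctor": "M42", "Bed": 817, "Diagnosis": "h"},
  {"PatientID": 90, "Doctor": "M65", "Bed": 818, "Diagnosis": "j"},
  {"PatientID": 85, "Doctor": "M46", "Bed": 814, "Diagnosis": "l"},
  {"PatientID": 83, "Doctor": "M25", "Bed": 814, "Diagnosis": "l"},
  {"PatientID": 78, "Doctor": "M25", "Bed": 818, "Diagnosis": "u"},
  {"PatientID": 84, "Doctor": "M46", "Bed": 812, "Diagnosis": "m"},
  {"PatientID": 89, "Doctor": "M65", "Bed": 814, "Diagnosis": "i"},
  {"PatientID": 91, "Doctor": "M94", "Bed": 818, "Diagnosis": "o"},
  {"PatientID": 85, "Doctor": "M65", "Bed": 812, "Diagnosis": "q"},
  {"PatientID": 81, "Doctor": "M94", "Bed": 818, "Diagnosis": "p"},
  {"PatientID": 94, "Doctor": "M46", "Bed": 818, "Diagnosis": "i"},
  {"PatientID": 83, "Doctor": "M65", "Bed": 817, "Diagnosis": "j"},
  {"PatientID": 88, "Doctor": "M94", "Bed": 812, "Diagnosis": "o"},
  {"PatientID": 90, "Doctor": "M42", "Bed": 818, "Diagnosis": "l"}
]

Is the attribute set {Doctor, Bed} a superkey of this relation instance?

No

Two distinct rows share (Doctor=M94, Bed=818), so {Doctor, Bed} does not determine every attribute — not a superkey.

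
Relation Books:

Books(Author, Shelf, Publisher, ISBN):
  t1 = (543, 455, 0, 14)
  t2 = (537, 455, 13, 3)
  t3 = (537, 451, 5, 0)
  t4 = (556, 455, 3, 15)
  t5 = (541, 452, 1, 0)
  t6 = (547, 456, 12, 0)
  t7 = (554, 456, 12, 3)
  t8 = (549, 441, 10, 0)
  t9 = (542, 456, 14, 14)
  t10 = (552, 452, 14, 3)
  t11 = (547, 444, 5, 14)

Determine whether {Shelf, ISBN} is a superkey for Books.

Yes

All 11 rows have distinct {Shelf, ISBN} values, so {Shelf, ISBN} → (all attributes) holds and {Shelf, ISBN} is a superkey.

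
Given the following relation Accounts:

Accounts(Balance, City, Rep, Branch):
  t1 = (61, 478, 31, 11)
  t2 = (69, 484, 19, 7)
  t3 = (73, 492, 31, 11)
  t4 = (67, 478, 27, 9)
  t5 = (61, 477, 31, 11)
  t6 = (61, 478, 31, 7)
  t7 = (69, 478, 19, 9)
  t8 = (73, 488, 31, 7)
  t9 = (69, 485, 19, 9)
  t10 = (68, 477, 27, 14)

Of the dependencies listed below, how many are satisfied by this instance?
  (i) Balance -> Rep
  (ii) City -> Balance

1

(i) Balance -> Rep: every LHS value maps to a single RHS value — holds.
(ii) City -> Balance: City=478: rows 1, 4, 6, 7 → Balance takes values {61, 67, 69} — violation; City=477: rows 5, 10 → Balance takes values {61, 68} — violation — fails.
1 of the 2 dependencies holds.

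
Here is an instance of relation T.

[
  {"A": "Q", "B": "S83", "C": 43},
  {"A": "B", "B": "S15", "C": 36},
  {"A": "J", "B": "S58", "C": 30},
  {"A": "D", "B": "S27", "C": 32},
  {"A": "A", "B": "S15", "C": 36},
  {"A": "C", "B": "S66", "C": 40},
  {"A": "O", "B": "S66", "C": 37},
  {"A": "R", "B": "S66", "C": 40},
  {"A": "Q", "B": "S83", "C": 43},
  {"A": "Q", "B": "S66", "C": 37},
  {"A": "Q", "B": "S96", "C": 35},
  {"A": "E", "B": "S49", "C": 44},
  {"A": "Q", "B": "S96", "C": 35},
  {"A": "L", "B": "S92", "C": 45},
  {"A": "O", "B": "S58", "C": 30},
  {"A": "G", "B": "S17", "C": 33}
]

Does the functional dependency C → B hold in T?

C=43: 2 rows → B = S83, S83 ✓
C=36: 2 rows → B = S15, S15 ✓
C=30: 2 rows → B = S58, S58 ✓
C=32: 1 row → B = S27 ✓
C=40: 2 rows → B = S66, S66 ✓
C=37: 2 rows → B = S66, S66 ✓
C=35: 2 rows → B = S96, S96 ✓
C=44: 1 row → B = S49 ✓
C=45: 1 row → B = S92 ✓
C=33: 1 row → B = S17 ✓
Every C value is associated with a single B value, so C → B holds.

Yes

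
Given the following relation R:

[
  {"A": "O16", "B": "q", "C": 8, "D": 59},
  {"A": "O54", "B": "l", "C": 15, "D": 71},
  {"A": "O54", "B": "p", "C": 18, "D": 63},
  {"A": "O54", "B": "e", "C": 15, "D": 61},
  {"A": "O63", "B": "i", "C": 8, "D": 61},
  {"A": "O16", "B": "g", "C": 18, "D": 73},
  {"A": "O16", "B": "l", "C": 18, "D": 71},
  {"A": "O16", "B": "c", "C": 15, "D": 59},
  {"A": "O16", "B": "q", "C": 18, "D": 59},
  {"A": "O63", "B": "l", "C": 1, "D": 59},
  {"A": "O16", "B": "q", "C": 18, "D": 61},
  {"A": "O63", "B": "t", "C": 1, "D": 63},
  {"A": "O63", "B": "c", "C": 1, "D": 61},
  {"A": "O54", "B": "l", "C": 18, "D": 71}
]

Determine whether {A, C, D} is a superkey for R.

Yes

All 14 rows have distinct {A, C, D} values, so {A, C, D} → (all attributes) holds and {A, C, D} is a superkey.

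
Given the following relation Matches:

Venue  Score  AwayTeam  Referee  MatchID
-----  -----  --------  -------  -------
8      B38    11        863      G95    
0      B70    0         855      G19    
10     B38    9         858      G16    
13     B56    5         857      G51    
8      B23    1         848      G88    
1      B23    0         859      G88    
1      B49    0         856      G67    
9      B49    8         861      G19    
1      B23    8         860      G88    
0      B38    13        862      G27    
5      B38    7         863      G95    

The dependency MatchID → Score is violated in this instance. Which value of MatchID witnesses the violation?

MatchID=G95: 2 rows → Score = B38, B38 ✓
MatchID=G19: 2 rows → Score takes values {B70, B49} — violation
MatchID=G16: 1 row → Score = B38 ✓
MatchID=G51: 1 row → Score = B56 ✓
MatchID=G88: 3 rows → Score = B23, B23, B23 ✓
MatchID=G67: 1 row → Score = B49 ✓
MatchID=G27: 1 row → Score = B38 ✓
The only MatchID value with inconsistent Score is MatchID=G19.

G19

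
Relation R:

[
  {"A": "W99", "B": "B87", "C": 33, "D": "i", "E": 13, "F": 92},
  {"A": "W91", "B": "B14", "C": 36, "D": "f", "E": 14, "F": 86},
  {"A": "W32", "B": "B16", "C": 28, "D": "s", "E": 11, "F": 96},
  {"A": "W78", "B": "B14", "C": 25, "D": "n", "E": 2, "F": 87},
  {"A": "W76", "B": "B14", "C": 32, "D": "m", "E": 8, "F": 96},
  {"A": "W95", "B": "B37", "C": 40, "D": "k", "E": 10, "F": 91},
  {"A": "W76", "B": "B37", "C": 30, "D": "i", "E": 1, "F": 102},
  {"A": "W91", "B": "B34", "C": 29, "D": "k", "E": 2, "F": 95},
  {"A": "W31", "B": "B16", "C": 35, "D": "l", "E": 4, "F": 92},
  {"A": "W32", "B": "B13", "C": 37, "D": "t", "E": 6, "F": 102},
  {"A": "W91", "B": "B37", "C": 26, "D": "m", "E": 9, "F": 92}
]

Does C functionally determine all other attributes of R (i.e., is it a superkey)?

All 11 rows have distinct C values, so C → (all attributes) holds and C is a superkey.

Yes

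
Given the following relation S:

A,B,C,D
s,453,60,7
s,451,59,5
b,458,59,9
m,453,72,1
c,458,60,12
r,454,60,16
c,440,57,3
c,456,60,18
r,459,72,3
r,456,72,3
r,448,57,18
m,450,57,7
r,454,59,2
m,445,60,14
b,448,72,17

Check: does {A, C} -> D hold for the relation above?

No

(A=s, C=60): 1 row → D = 7 ✓
(A=s, C=59): 1 row → D = 5 ✓
(A=b, C=59): 1 row → D = 9 ✓
(A=m, C=72): 1 row → D = 1 ✓
(A=c, C=60): 2 rows → D takes values {12, 18} — violation
(A=r, C=60): 1 row → D = 16 ✓
(A=c, C=57): 1 row → D = 3 ✓
(A=r, C=72): 2 rows → D = 3, 3 ✓
(A=r, C=57): 1 row → D = 18 ✓
(A=m, C=57): 1 row → D = 7 ✓
(A=r, C=59): 1 row → D = 2 ✓
(A=m, C=60): 1 row → D = 14 ✓
(A=b, C=72): 1 row → D = 17 ✓
Two rows agree on {A, C} but differ on D, so {A, C} -> D does not hold.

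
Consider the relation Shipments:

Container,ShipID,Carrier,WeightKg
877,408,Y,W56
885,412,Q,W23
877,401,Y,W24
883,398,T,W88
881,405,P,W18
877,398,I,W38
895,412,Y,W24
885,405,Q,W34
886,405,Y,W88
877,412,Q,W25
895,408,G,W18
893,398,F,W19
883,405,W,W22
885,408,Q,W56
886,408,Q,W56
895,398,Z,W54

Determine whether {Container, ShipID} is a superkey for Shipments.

Yes

All 16 rows have distinct {Container, ShipID} values, so {Container, ShipID} → (all attributes) holds and {Container, ShipID} is a superkey.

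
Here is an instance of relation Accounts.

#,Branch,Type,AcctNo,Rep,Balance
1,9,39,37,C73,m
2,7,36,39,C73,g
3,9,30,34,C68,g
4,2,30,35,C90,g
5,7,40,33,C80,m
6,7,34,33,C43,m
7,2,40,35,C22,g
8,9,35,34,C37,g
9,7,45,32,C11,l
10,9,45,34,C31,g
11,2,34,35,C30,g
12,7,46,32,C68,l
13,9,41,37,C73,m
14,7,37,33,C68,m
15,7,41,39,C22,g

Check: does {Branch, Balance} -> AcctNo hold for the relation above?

Yes

(Branch=9, Balance=m): rows 1, 13 → AcctNo = 37, 37 ✓
(Branch=7, Balance=g): rows 2, 15 → AcctNo = 39, 39 ✓
(Branch=9, Balance=g): rows 3, 8, 10 → AcctNo = 34, 34, 34 ✓
(Branch=2, Balance=g): rows 4, 7, 11 → AcctNo = 35, 35, 35 ✓
(Branch=7, Balance=m): rows 5, 6, 14 → AcctNo = 33, 33, 33 ✓
(Branch=7, Balance=l): rows 9, 12 → AcctNo = 32, 32 ✓
Every {Branch, Balance} value is associated with a single AcctNo value, so {Branch, Balance} -> AcctNo holds.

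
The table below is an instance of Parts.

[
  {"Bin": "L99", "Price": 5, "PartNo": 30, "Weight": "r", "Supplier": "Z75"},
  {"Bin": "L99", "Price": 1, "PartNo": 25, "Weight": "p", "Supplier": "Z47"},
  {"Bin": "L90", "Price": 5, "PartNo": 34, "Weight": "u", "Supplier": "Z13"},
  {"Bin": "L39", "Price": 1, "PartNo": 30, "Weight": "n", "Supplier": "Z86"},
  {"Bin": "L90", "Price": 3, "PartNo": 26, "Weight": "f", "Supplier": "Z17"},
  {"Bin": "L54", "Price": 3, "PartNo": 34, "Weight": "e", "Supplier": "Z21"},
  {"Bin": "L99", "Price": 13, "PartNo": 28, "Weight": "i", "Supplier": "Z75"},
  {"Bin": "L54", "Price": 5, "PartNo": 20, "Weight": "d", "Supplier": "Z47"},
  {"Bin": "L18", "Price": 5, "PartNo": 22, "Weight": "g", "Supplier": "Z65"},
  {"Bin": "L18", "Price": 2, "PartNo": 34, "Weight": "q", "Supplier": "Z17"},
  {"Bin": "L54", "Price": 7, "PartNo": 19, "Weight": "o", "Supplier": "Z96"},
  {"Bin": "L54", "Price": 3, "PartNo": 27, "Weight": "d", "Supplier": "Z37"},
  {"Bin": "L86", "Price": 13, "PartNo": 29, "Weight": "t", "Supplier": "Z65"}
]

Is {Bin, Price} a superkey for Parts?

Two distinct rows share (Bin=L54, Price=3), so {Bin, Price} does not determine every attribute — not a superkey.

No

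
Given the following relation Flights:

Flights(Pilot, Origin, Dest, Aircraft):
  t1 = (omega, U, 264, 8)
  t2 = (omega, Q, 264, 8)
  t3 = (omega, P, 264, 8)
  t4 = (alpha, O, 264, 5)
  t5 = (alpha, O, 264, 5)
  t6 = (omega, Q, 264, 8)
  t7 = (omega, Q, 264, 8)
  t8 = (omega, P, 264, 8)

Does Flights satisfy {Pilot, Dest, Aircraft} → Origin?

No

(Pilot=omega, Dest=264, Aircraft=8): rows 1, 2, 3, 6, 7, 8 → Origin takes values {U, Q, P} — violation
(Pilot=alpha, Dest=264, Aircraft=5): rows 4, 5 → Origin = O, O ✓
Two rows agree on {Pilot, Dest, Aircraft} but differ on Origin, so {Pilot, Dest, Aircraft} → Origin does not hold.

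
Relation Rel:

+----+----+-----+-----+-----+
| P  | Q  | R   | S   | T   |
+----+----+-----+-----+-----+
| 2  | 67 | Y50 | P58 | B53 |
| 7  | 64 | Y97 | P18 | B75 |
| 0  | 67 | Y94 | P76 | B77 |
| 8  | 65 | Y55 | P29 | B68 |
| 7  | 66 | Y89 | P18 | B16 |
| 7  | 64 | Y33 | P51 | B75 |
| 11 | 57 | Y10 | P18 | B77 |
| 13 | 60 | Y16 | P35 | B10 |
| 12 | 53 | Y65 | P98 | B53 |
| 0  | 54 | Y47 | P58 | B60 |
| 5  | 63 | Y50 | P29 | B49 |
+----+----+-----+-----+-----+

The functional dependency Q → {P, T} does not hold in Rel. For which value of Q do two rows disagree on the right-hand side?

Q=67: 2 rows → {P,T} takes values {(2, B53), (0, B77)} — violation
Q=64: 2 rows → {P,T} = (7, B75), (7, B75) ✓
Q=65: 1 row → {P,T} = (8, B68) ✓
Q=66: 1 row → {P,T} = (7, B16) ✓
Q=57: 1 row → {P,T} = (11, B77) ✓
Q=60: 1 row → {P,T} = (13, B10) ✓
Q=53: 1 row → {P,T} = (12, B53) ✓
Q=54: 1 row → {P,T} = (0, B60) ✓
Q=63: 1 row → {P,T} = (5, B49) ✓
The only Q value with inconsistent RHS is Q=67.

67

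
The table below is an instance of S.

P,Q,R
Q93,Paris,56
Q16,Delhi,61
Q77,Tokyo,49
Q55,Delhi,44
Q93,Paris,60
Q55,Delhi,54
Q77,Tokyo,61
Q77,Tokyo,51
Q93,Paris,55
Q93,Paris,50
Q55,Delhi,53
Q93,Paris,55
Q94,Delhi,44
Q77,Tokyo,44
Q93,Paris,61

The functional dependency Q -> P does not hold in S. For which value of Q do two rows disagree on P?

Delhi

Q=Paris: 6 rows → P = Q93, Q93, Q93, Q93, Q93, Q93 ✓
Q=Delhi: 5 rows → P takes values {Q16, Q55, Q94} — violation
Q=Tokyo: 4 rows → P = Q77, Q77, Q77, Q77 ✓
The only Q value with inconsistent P is Q=Delhi.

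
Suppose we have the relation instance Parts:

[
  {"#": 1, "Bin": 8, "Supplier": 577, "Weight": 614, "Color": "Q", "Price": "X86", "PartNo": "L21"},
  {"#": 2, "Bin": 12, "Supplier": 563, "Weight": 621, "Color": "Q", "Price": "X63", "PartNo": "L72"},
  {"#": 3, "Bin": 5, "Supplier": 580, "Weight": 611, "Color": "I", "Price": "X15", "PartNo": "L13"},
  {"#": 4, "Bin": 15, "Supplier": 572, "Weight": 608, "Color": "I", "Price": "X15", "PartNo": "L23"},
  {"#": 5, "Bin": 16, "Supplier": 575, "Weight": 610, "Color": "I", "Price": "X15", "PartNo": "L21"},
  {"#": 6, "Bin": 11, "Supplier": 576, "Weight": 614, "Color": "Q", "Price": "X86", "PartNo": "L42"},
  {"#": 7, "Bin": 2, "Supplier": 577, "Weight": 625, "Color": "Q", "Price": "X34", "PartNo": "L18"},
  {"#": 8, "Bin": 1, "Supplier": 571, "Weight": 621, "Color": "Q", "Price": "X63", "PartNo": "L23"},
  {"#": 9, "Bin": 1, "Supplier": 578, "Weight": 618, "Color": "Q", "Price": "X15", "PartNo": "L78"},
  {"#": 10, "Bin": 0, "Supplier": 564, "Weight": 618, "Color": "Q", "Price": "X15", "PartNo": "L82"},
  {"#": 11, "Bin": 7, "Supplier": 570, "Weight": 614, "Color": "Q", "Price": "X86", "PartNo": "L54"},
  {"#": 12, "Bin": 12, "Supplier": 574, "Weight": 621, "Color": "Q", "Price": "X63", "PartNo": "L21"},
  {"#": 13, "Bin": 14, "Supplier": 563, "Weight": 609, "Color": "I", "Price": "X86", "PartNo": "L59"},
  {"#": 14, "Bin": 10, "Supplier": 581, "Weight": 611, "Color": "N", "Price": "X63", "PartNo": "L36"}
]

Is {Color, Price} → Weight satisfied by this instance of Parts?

(Color=Q, Price=X86): rows 1, 6, 11 → Weight = 614, 614, 614 ✓
(Color=Q, Price=X63): rows 2, 8, 12 → Weight = 621, 621, 621 ✓
(Color=I, Price=X15): rows 3, 4, 5 → Weight takes values {611, 608, 610} — violation
(Color=Q, Price=X34): row 7 → Weight = 625 ✓
(Color=Q, Price=X15): rows 9, 10 → Weight = 618, 618 ✓
(Color=I, Price=X86): row 13 → Weight = 609 ✓
(Color=N, Price=X63): row 14 → Weight = 611 ✓
Two rows agree on {Color, Price} but differ on Weight, so {Color, Price} → Weight does not hold.

No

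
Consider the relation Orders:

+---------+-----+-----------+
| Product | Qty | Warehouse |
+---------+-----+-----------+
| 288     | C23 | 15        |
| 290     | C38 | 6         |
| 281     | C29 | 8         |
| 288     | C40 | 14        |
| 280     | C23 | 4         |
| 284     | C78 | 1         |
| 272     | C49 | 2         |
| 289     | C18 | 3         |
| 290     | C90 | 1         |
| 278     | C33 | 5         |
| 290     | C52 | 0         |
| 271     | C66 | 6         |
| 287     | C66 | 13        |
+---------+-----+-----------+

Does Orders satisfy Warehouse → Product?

Warehouse=15: 1 row → Product = 288 ✓
Warehouse=6: 2 rows → Product takes values {290, 271} — violation
Warehouse=8: 1 row → Product = 281 ✓
Warehouse=14: 1 row → Product = 288 ✓
Warehouse=4: 1 row → Product = 280 ✓
Warehouse=1: 2 rows → Product takes values {284, 290} — violation
Warehouse=2: 1 row → Product = 272 ✓
Warehouse=3: 1 row → Product = 289 ✓
Warehouse=5: 1 row → Product = 278 ✓
Warehouse=0: 1 row → Product = 290 ✓
Warehouse=13: 1 row → Product = 287 ✓
Two rows agree on Warehouse but differ on Product, so Warehouse → Product does not hold.

No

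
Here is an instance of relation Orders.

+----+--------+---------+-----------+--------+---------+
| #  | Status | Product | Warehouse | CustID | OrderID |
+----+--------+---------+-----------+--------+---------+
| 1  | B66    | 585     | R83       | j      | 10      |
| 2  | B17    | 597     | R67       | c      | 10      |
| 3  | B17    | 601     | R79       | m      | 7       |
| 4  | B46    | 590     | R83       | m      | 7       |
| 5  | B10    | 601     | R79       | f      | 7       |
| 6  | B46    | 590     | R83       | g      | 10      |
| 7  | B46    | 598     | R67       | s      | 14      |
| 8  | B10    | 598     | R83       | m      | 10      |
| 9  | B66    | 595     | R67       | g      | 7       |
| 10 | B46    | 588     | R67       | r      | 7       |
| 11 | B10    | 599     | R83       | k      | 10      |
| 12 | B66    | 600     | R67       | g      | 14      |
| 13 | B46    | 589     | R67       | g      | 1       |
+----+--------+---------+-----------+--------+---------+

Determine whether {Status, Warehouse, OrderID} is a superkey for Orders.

No

Rows 8 and 11 have the same {Status, Warehouse, OrderID} value (Status=B10, Warehouse=R83, OrderID=10) but are distinct tuples, so {Status, Warehouse, OrderID} does not determine every attribute — not a superkey.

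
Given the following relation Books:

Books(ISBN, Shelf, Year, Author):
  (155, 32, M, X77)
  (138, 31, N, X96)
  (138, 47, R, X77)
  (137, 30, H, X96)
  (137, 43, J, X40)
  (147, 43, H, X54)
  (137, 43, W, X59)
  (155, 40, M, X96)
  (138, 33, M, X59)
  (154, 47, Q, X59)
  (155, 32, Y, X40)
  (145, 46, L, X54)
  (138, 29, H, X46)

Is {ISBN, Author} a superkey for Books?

Yes

All 13 rows have distinct {ISBN, Author} values, so {ISBN, Author} → (all attributes) holds and {ISBN, Author} is a superkey.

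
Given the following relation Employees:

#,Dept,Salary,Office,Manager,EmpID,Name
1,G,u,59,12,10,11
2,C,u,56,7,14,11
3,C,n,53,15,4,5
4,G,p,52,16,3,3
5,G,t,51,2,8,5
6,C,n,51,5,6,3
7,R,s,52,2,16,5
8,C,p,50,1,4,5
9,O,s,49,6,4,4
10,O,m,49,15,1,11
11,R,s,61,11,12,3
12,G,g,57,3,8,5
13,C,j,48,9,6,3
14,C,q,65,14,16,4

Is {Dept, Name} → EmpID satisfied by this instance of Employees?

Yes

(Dept=G, Name=11): row 1 → EmpID = 10 ✓
(Dept=C, Name=11): row 2 → EmpID = 14 ✓
(Dept=C, Name=5): rows 3, 8 → EmpID = 4, 4 ✓
(Dept=G, Name=3): row 4 → EmpID = 3 ✓
(Dept=G, Name=5): rows 5, 12 → EmpID = 8, 8 ✓
(Dept=C, Name=3): rows 6, 13 → EmpID = 6, 6 ✓
(Dept=R, Name=5): row 7 → EmpID = 16 ✓
(Dept=O, Name=4): row 9 → EmpID = 4 ✓
(Dept=O, Name=11): row 10 → EmpID = 1 ✓
(Dept=R, Name=3): row 11 → EmpID = 12 ✓
(Dept=C, Name=4): row 14 → EmpID = 16 ✓
Every {Dept, Name} value is associated with a single EmpID value, so {Dept, Name} → EmpID holds.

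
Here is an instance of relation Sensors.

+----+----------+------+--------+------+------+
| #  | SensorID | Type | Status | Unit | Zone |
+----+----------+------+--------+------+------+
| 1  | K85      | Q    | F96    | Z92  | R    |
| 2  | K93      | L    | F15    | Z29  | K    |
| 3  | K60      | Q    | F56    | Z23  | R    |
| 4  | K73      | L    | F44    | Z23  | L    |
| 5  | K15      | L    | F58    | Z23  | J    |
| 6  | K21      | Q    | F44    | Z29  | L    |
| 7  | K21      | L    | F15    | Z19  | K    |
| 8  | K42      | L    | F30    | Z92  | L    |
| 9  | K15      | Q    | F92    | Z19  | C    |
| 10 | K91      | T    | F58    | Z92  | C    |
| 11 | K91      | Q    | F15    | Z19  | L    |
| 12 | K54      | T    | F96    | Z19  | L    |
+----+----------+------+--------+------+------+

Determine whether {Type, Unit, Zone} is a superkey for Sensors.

Yes

All 12 rows have distinct {Type, Unit, Zone} values, so {Type, Unit, Zone} → (all attributes) holds and {Type, Unit, Zone} is a superkey.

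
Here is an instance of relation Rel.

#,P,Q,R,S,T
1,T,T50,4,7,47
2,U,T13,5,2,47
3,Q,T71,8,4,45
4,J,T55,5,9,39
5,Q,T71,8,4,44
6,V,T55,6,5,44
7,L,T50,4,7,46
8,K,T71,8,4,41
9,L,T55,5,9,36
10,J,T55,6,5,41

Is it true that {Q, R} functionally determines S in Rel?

(Q=T50, R=4): rows 1, 7 → S = 7, 7 ✓
(Q=T13, R=5): row 2 → S = 2 ✓
(Q=T71, R=8): rows 3, 5, 8 → S = 4, 4, 4 ✓
(Q=T55, R=5): rows 4, 9 → S = 9, 9 ✓
(Q=T55, R=6): rows 6, 10 → S = 5, 5 ✓
Every {Q, R} value is associated with a single S value, so {Q, R} → S holds.

Yes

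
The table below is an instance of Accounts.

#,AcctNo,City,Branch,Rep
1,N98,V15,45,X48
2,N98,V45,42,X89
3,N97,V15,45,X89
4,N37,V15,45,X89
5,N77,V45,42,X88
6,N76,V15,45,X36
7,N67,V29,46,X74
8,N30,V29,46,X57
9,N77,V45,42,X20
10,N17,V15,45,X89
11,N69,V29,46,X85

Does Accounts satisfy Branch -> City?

Branch=45: rows 1, 3, 4, 6, 10 → City = V15, V15, V15, V15, V15 ✓
Branch=42: rows 2, 5, 9 → City = V45, V45, V45 ✓
Branch=46: rows 7, 8, 11 → City = V29, V29, V29 ✓
Every Branch value is associated with a single City value, so Branch -> City holds.

Yes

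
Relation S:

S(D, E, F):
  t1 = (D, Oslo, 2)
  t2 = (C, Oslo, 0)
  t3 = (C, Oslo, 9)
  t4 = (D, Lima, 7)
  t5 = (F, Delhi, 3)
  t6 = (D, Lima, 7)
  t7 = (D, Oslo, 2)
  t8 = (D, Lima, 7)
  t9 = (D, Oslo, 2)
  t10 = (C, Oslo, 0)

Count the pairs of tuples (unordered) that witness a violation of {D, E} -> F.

(D=D, E=Oslo): all 3 rows agree on F — 0 pairs.
(D=C, E=Oslo): violating pairs (2,3), (3,10) — 2 pairs.
(D=D, E=Lima): all 3 rows agree on F — 0 pairs.

2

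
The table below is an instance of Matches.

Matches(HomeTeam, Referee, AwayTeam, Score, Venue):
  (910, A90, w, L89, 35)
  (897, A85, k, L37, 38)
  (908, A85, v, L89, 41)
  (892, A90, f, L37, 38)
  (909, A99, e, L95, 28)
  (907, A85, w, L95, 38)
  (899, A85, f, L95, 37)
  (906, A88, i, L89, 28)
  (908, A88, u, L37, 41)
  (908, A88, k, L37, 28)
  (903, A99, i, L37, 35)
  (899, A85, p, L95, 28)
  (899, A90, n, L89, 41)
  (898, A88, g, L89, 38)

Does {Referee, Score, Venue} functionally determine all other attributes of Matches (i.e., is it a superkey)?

All 14 rows have distinct {Referee, Score, Venue} values, so {Referee, Score, Venue} → (all attributes) holds and {Referee, Score, Venue} is a superkey.

Yes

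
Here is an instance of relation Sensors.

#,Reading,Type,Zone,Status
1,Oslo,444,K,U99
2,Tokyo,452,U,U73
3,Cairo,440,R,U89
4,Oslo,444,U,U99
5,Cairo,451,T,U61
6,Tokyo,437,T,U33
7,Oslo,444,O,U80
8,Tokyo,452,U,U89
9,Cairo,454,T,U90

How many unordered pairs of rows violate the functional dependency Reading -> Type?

5

Reading=Oslo: all 3 rows agree on Type — 0 pairs.
Reading=Tokyo: violating pairs (2,6), (6,8) — 2 pairs.
Reading=Cairo: violating pairs (3,5), (3,9), (5,9) — 3 pairs.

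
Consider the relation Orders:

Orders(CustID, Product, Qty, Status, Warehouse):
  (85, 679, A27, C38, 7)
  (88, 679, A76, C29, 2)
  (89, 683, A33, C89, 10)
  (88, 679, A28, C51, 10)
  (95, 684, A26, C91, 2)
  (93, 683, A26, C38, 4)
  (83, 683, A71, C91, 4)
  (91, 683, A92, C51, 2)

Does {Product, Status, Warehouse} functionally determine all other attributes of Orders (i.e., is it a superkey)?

Yes

All 8 rows have distinct {Product, Status, Warehouse} values, so {Product, Status, Warehouse} → (all attributes) holds and {Product, Status, Warehouse} is a superkey.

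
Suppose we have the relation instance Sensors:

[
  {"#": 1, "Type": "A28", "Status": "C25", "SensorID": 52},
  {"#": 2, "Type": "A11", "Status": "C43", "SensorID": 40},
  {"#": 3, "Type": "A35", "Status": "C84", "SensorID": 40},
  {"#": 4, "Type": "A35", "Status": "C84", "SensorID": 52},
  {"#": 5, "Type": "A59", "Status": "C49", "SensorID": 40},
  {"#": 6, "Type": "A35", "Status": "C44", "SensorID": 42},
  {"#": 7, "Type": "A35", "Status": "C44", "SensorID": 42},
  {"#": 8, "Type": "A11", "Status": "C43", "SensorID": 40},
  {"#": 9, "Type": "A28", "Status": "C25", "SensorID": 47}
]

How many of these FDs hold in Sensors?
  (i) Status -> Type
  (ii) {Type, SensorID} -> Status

(i) Status -> Type: every LHS value maps to a single RHS value — holds.
(ii) {Type, SensorID} -> Status: every LHS value maps to a single RHS value — holds.
2 of the 2 dependencies hold.

2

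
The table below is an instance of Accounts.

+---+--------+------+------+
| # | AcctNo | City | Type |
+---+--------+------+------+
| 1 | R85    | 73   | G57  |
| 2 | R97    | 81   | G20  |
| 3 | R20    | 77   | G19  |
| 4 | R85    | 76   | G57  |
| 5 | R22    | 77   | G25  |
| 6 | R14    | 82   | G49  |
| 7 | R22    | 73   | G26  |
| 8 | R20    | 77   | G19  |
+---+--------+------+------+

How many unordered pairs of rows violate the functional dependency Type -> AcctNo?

Type=G57: all 2 rows agree on AcctNo — 0 pairs.
Type=G19: all 2 rows agree on AcctNo — 0 pairs.

0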